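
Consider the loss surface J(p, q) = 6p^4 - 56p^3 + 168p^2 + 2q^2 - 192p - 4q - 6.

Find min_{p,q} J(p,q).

-136

J(p,q) separates as A(p) + B(q) − 6, so its minimum is min A + min B − 6.
A'(p) = 24(p - 4)(p - 2)(p - 1) vanishes at p ∈ {1, 2, 4}; B'(q) = 4q - 4 vanishes at q ∈ {1}.
Local minima of A (where A''>0): A(1)=-74, A(4)=-128. Local minima of B: B(1)=-2.
So the global minimum of J is A(4) + B(1) − 6 = -128 − 2 − 6 = -136, attained at (4, 1).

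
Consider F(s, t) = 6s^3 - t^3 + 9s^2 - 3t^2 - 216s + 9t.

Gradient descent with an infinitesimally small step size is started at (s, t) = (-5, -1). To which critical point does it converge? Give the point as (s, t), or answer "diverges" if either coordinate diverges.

F is separable, so gradient descent decouples: s follows -∂F/∂s, t follows -∂F/∂t.
∂F/∂s = 18(s - 3)(s + 4); at s=-5 this is 144, so s decreases.
∂F/∂t = -3(t - 1)(t + 3); at t=-1 this is 12, so t decreases.
The s-coordinate has no critical point in that direction and runs off to infinity.

diverges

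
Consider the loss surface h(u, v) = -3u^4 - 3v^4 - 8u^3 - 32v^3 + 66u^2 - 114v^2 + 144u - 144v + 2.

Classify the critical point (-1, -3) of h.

The mixed partial ∂²h/∂u∂v is 0, so the Hessian at any point is diag(h_uu, h_vv) = diag(12(-3u^2 - 4u + 11), -12(3v^2 + 16v + 19)).
At (-1, -3): H = diag(144, 24).
Both eigenvalues are positive, so H is positive definite: a local minimum.

local minimum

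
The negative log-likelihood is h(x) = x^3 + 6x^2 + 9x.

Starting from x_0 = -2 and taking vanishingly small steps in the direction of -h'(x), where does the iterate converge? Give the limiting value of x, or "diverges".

h'(x) = 3(x + 1)(x + 3), so h'(-2) = -3.
Gradient descent moves in the -h' direction, i.e. x is increasing.
The nearest critical point in that direction is x = -1, where h'' = 6 > 0 (a local minimum). The iterate converges there.

-1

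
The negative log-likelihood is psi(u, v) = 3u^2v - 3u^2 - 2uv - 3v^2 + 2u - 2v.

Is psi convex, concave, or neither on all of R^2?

neither

The term 3u^2v is cubic, so the Hessian is not constant.
∂²psi/∂u² = 6v - 6, which takes both signs as v varies (negative for sufficiently negative v). A diagonal entry of the Hessian changing sign means the Hessian is neither positive- nor negative-semidefinite on all of R^2.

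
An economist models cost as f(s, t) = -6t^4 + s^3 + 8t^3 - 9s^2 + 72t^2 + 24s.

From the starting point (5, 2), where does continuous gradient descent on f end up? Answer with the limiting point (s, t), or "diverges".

f is separable, so gradient descent decouples: s follows -∂f/∂s, t follows -∂f/∂t.
∂f/∂s = 3(s - 4)(s - 2); at s=5 this is 9, so s decreases.
∂f/∂t = -24t(t - 3)(t + 2); at t=2 this is 192, so t decreases.
s converges to its nearest critical value 4 (a local min of the s-part); t converges to 0. The iterate converges to (4, 0).

(4, 0)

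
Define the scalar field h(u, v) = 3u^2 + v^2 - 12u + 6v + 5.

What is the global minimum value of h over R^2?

h(u,v) separates as P(u) + Q(v) + 5, so its minimum is min P + min Q + 5.
P'(u) = 6u - 12 vanishes at u ∈ {2}; Q'(v) = 2v + 6 vanishes at v ∈ {-3}.
Local minima of P (where P''>0): P(2)=-12. Local minima of Q: Q(-3)=-9.
So the global minimum of h is P(2) + Q(-3) + 5 = -12 − 9 + 5 = -16, attained at (2, -3).

-16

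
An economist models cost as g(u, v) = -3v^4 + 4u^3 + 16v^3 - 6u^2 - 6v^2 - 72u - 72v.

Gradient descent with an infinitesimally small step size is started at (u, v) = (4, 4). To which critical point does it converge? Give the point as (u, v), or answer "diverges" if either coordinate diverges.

diverges

g is separable, so gradient descent decouples: u follows -∂g/∂u, v follows -∂g/∂v.
∂g/∂u = 12(u - 3)(u + 2); at u=4 this is 72, so u decreases.
∂g/∂v = -12(v - 3)(v - 2)(v + 1); at v=4 this is -120, so v increases.
The v-coordinate has no critical point in that direction and runs off to infinity.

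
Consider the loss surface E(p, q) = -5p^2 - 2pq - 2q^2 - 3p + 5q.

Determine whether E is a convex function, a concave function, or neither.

concave

E is quadratic, so its Hessian is the constant matrix H = [[-10, -2], [-2, -4]].
det(H) = 36, tr(H) = -14.
det(H) > 0 and tr(H) < 0, so H is negative definite everywhere: concave.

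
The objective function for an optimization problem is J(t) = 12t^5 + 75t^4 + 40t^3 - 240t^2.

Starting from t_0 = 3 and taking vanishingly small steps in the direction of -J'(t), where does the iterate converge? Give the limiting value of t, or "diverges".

J'(t) = 60t(t - 1)(t + 2)(t + 4), so J'(3) = 12600.
Gradient descent moves in the -J' direction, i.e. t is decreasing.
The nearest critical point in that direction is t = 1, where J'' = 900 > 0 (a local minimum). The iterate converges there.

1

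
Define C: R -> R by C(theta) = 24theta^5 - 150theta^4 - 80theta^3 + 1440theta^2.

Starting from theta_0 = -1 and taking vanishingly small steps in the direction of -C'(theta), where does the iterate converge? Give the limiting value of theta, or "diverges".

0

C'(theta) = 120theta(theta - 4)(theta - 3)(theta + 2), so C'(-1) = -2400.
Gradient descent moves in the -C' direction, i.e. theta is increasing.
The nearest critical point in that direction is theta = 0, where C'' = 2880 > 0 (a local minimum). The iterate converges there.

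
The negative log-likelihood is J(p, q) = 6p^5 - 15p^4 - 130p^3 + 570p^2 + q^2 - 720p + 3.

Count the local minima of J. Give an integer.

2

J separates as a function of p plus a function of q, so ∇J=0 decouples.
∂J/∂p = 30(p - 3)(p - 2)(p - 1)(p + 4) = 0 at p ∈ {-4, 1, 2, 3}; ∂J/∂q = 2q = 0 at q ∈ {0}.
The Hessian is diagonal: diag(J_pp, J_qq). Second derivatives: J_pp(-4)=-6300, J_pp(1)=300, J_pp(2)=-180, J_pp(3)=420; J_qq(0)=2.
Local minima occur where both diagonal entries positive: (1, 0), (3, 0). Count: 2.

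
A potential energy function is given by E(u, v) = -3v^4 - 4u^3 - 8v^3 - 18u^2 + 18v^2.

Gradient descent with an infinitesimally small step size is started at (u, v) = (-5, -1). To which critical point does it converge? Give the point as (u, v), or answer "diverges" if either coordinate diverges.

E is separable, so gradient descent decouples: u follows -∂E/∂u, v follows -∂E/∂v.
∂E/∂u = -12u(u + 3); at u=-5 this is -120, so u increases.
∂E/∂v = -12v(v - 1)(v + 3); at v=-1 this is -48, so v increases.
u converges to its nearest critical value -3 (a local min of the u-part); v converges to 0. The iterate converges to (-3, 0).

(-3, 0)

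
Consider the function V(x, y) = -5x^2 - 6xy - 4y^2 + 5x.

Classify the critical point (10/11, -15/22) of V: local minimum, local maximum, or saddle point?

local maximum

The Hessian of V is constant: H = [[-10, -6], [-6, -8]].
det(H) = (-10)·(-8) − (-6)² = 44.
det(H) > 0 and tr(H) = -18 < 0, so H is negative definite and the point is a local maximum.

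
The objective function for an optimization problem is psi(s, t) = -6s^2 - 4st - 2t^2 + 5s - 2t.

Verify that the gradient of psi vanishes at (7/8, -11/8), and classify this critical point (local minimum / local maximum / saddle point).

local maximum

∇psi = (-12s - 4t + 5, -4s - 4t - 2); substituting (7/8, -11/8) gives ∇psi = (0, 0), so (7/8, -11/8) is indeed a critical point.
The Hessian of psi is constant: H = [[-12, -4], [-4, -4]].
det(H) = (-12)·(-4) − (-4)² = 32.
det(H) > 0 and tr(H) = -16 < 0, so H is negative definite and the point is a local maximum.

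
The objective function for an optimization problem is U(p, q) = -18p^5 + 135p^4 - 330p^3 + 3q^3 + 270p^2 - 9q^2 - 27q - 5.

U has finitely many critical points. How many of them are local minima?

U separates as a function of p plus a function of q, so ∇U=0 decouples.
∂U/∂p = -90p(p - 3)(p - 2)(p - 1) = 0 at p ∈ {0, 1, 2, 3}; ∂U/∂q = 9(q - 3)(q + 1) = 0 at q ∈ {-1, 3}.
The Hessian is diagonal: diag(U_pp, U_qq). Second derivatives: U_pp(0)=540, U_pp(1)=-180, U_pp(2)=180, U_pp(3)=-540; U_qq(-1)=-36, U_qq(3)=36.
Local minima occur where both diagonal entries positive: (0, 3), (2, 3). Count: 2.

2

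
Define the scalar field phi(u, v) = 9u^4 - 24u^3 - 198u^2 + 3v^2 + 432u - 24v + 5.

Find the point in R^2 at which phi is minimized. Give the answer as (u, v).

(-3, 4)

phi(u,v) separates as P(u) + Q(v) + 5, so its minimum is min P + min Q + 5.
P'(u) = 36(u - 4)(u - 1)(u + 3) vanishes at u ∈ {-3, 1, 4}; Q'(v) = 6v - 24 vanishes at v ∈ {4}.
Local minima of P (where P''>0): P(-3)=-1701, P(4)=-672. Local minima of Q: Q(4)=-48.
So the global minimum of phi is P(-3) + Q(4) + 5 = -1701 − 48 + 5 = -1744, attained at (-3, 4).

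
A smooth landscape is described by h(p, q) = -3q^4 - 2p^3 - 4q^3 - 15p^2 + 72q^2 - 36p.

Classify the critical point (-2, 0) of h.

The mixed partial ∂²h/∂p∂q is 0, so the Hessian at any point is diag(h_pp, h_qq) = diag(-6(2p + 5), 12(-3q^2 - 2q + 12)).
At (-2, 0): H = diag(-6, 144).
The eigenvalues have opposite signs, so H is indefinite: a saddle point.

saddle point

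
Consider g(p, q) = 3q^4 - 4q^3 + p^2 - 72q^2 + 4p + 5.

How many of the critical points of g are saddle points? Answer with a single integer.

g separates as a function of p plus a function of q, so ∇g=0 decouples.
∂g/∂p = 2(p + 2) = 0 at p ∈ {-2}; ∂g/∂q = 12q(q - 4)(q + 3) = 0 at q ∈ {-3, 0, 4}.
The Hessian is diagonal: diag(g_pp, g_qq). Second derivatives: g_pp(-2)=2; g_qq(-3)=252, g_qq(0)=-144, g_qq(4)=336.
Saddle points occur where the two diagonal entries have opposite signs: (-2, 0). Count: 1.

1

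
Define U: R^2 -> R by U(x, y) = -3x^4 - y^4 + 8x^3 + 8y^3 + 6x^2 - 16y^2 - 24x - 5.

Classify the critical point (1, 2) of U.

The mixed partial ∂²U/∂x∂y is 0, so the Hessian at any point is diag(U_xx, U_yy) = diag(12(-3x^2 + 4x + 1), 4(-3y^2 + 12y - 8)).
At (1, 2): H = diag(24, 16).
Both eigenvalues are positive, so H is positive definite: a local minimum.

local minimum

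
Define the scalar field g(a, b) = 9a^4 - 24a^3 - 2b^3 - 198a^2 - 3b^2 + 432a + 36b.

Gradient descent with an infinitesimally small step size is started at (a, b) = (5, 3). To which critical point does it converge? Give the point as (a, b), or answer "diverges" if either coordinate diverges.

diverges

g is separable, so gradient descent decouples: a follows -∂g/∂a, b follows -∂g/∂b.
∂g/∂a = 36(a - 4)(a - 1)(a + 3); at a=5 this is 1152, so a decreases.
∂g/∂b = -6(b - 2)(b + 3); at b=3 this is -36, so b increases.
The b-coordinate has no critical point in that direction and runs off to infinity.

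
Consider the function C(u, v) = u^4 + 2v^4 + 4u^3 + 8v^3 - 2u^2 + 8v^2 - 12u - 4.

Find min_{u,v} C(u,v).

-13

C(u,v) separates as P(u) + Q(v) − 4, so its minimum is min P + min Q − 4.
P'(u) = 4(u - 1)(u + 1)(u + 3) vanishes at u ∈ {-3, -1, 1}; Q'(v) = 8v(v + 1)(v + 2) vanishes at v ∈ {-2, -1, 0}.
Local minima of P (where P''>0): P(-3)=-9, P(1)=-9. Local minima of Q: Q(-2)=0, Q(0)=0.
So the global minimum of C is P(-3) + Q(-2) − 4 = -9 + 0 − 4 = -13, attained at (-3, -2).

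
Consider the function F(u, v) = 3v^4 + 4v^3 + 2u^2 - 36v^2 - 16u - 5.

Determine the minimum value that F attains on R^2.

F(u,v) separates as P(u) + Q(v) − 5, so its minimum is min P + min Q − 5.
P'(u) = 4u - 16 vanishes at u ∈ {4}; Q'(v) = 12v(v - 2)(v + 3) vanishes at v ∈ {-3, 0, 2}.
Local minima of P (where P''>0): P(4)=-32. Local minima of Q: Q(-3)=-189, Q(2)=-64.
So the global minimum of F is P(4) + Q(-3) − 5 = -32 − 189 − 5 = -226, attained at (4, -3).

-226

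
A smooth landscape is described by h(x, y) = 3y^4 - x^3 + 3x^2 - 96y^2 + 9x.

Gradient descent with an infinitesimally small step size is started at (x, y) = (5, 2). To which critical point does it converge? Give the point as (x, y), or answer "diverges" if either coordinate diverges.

diverges

h is separable, so gradient descent decouples: x follows -∂h/∂x, y follows -∂h/∂y.
∂h/∂x = -3(x - 3)(x + 1); at x=5 this is -36, so x increases.
∂h/∂y = 12y(y - 4)(y + 4); at y=2 this is -288, so y increases.
The x-coordinate has no critical point in that direction and runs off to infinity.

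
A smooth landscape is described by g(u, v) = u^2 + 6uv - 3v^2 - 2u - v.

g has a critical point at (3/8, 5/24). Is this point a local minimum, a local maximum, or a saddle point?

The Hessian of g is constant: H = [[2, 6], [6, -6]].
det(H) = 2·(-6) − 6² = -48.
Since det(H) < 0, H is indefinite and the critical point is a saddle point.

saddle point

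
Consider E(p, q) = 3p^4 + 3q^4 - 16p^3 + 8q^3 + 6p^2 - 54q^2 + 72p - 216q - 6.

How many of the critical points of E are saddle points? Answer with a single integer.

4

E separates as a function of p plus a function of q, so ∇E=0 decouples.
∂E/∂p = 12(p - 3)(p - 2)(p + 1) = 0 at p ∈ {-1, 2, 3}; ∂E/∂q = 12(q - 3)(q + 2)(q + 3) = 0 at q ∈ {-3, -2, 3}.
The Hessian is diagonal: diag(E_pp, E_qq). Second derivatives: E_pp(-1)=144, E_pp(2)=-36, E_pp(3)=48; E_qq(-3)=72, E_qq(-2)=-60, E_qq(3)=360.
Saddle points occur where the two diagonal entries have opposite signs: (-1, -2), (2, -3), (2, 3), (3, -2). Count: 4.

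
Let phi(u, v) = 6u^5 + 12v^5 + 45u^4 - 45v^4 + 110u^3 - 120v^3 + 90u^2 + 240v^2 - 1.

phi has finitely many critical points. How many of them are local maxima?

phi separates as a function of u plus a function of v, so ∇phi=0 decouples.
∂phi/∂u = 30u(u + 1)(u + 2)(u + 3) = 0 at u ∈ {-3, -2, -1, 0}; ∂phi/∂v = 60v(v - 4)(v - 1)(v + 2) = 0 at v ∈ {-2, 0, 1, 4}.
The Hessian is diagonal: diag(phi_uu, phi_vv). Second derivatives: phi_uu(-3)=-180, phi_uu(-2)=60, phi_uu(-1)=-60, phi_uu(0)=180; phi_vv(-2)=-2160, phi_vv(0)=480, phi_vv(1)=-540, phi_vv(4)=4320.
Local maxima occur where both diagonal entries negative: (-3, -2), (-3, 1), (-1, -2), (-1, 1). Count: 4.

4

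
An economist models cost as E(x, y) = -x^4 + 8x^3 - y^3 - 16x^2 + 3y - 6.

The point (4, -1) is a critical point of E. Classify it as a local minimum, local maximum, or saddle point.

The mixed partial ∂²E/∂x∂y is 0, so the Hessian at any point is diag(E_xx, E_yy) = diag(4(-3x^2 + 12x - 8), -6y).
At (4, -1): H = diag(-32, 6).
The eigenvalues have opposite signs, so H is indefinite: a saddle point.

saddle point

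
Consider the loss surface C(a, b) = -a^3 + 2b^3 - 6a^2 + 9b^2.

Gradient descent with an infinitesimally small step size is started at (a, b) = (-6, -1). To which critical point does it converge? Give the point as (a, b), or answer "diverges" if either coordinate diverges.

(-4, 0)

C is separable, so gradient descent decouples: a follows -∂C/∂a, b follows -∂C/∂b.
∂C/∂a = -3a(a + 4); at a=-6 this is -36, so a increases.
∂C/∂b = 6b(b + 3); at b=-1 this is -12, so b increases.
a converges to its nearest critical value -4 (a local min of the a-part); b converges to 0. The iterate converges to (-4, 0).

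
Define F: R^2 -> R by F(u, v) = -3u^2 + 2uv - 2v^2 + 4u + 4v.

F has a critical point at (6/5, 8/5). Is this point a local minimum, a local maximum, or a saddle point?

local maximum

The Hessian of F is constant: H = [[-6, 2], [2, -4]].
det(H) = (-6)·(-4) − 2² = 20.
det(H) > 0 and tr(H) = -10 < 0, so H is negative definite and the point is a local maximum.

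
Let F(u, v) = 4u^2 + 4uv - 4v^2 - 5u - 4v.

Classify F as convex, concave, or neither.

neither

F is quadratic, so its Hessian is the constant matrix H = [[8, 4], [4, -8]].
det(H) = -80, tr(H) = 0.
det(H) < 0, so H is indefinite: neither convex nor concave.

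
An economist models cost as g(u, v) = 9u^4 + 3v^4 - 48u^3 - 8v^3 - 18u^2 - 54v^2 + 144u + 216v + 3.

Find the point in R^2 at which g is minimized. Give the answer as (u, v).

(4, -3)

g(u,v) separates as P(u) + Q(v) + 3, so its minimum is min P + min Q + 3.
P'(u) = 36(u - 4)(u - 1)(u + 1) vanishes at u ∈ {-1, 1, 4}; Q'(v) = 12(v - 3)(v - 2)(v + 3) vanishes at v ∈ {-3, 2, 3}.
Local minima of P (where P''>0): P(-1)=-105, P(4)=-480. Local minima of Q: Q(-3)=-675, Q(3)=189.
So the global minimum of g is P(4) + Q(-3) + 3 = -480 − 675 + 3 = -1152, attained at (4, -3).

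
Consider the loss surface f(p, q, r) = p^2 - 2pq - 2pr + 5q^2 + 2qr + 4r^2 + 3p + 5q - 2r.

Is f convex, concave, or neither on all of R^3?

convex

f is quadratic, so its Hessian is the constant matrix H = [[2, -2, -2], [-2, 10, 2], [-2, 2, 8]].
Leading principal minors: 2, 16, 96.
All positive ⇒ H ≻ 0 ⇒ convex.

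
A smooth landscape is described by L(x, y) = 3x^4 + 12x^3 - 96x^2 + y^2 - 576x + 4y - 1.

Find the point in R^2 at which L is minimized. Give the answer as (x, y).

L(x,y) separates as P(x) + Q(y) − 1, so its minimum is min P + min Q − 1.
P'(x) = 12(x - 4)(x + 3)(x + 4) vanishes at x ∈ {-4, -3, 4}; Q'(y) = 2y + 4 vanishes at y ∈ {-2}.
Local minima of P (where P''>0): P(-4)=768, P(4)=-2304. Local minima of Q: Q(-2)=-4.
So the global minimum of L is P(4) + Q(-2) − 1 = -2304 − 4 − 1 = -2309, attained at (4, -2).

(4, -2)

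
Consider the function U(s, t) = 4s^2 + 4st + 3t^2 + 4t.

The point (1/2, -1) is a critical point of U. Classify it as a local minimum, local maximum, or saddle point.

The Hessian of U is constant: H = [[8, 4], [4, 6]].
det(H) = 8·6 − 4² = 32.
det(H) > 0 and tr(H) = 14 > 0, so H is positive definite and the point is a local minimum.

local minimum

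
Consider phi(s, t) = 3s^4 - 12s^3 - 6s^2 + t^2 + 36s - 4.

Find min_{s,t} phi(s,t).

-31

phi(s,t) separates as P(s) + Q(t) − 4, so its minimum is min P + min Q − 4.
P'(s) = 12(s - 3)(s - 1)(s + 1) vanishes at s ∈ {-1, 1, 3}; Q'(t) = 2t vanishes at t ∈ {0}.
Local minima of P (where P''>0): P(-1)=-27, P(3)=-27. Local minima of Q: Q(0)=0.
So the global minimum of phi is P(-1) + Q(0) − 4 = -27 + 0 − 4 = -31, attained at (-1, 0).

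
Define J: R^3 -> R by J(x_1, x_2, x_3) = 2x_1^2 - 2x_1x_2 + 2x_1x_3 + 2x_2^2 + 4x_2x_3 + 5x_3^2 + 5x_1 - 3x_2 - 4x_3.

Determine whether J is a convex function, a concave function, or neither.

convex

J is quadratic, so its Hessian is the constant matrix H = [[4, -2, 2], [-2, 4, 4], [2, 4, 10]].
Leading principal minors: 4, 12, 8.
All positive ⇒ H ≻ 0 ⇒ convex.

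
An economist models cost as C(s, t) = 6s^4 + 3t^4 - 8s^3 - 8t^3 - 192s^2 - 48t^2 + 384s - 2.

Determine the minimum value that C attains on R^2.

-3074

C(s,t) separates as P(s) + Q(t) − 2, so its minimum is min P + min Q − 2.
P'(s) = 24(s - 4)(s - 1)(s + 4) vanishes at s ∈ {-4, 1, 4}; Q'(t) = 12t(t - 4)(t + 2) vanishes at t ∈ {-2, 0, 4}.
Local minima of P (where P''>0): P(-4)=-2560, P(4)=-512. Local minima of Q: Q(-2)=-80, Q(4)=-512.
So the global minimum of C is P(-4) + Q(4) − 2 = -2560 − 512 − 2 = -3074, attained at (-4, 4).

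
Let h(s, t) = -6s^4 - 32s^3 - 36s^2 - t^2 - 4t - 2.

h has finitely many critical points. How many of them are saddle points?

1

h separates as a function of s plus a function of t, so ∇h=0 decouples.
∂h/∂s = -24s(s + 1)(s + 3) = 0 at s ∈ {-3, -1, 0}; ∂h/∂t = -2(t + 2) = 0 at t ∈ {-2}.
The Hessian is diagonal: diag(h_ss, h_tt). Second derivatives: h_ss(-3)=-144, h_ss(-1)=48, h_ss(0)=-72; h_tt(-2)=-2.
Saddle points occur where the two diagonal entries have opposite signs: (-1, -2). Count: 1.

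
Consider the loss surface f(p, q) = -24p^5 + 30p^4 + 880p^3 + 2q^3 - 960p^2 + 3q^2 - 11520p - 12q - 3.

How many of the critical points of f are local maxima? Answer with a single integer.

f separates as a function of p plus a function of q, so ∇f=0 decouples.
∂f/∂p = -120(p - 4)(p - 3)(p + 2)(p + 4) = 0 at p ∈ {-4, -2, 3, 4}; ∂f/∂q = 6(q - 1)(q + 2) = 0 at q ∈ {-2, 1}.
The Hessian is diagonal: diag(f_pp, f_qq). Second derivatives: f_pp(-4)=13440, f_pp(-2)=-7200, f_pp(3)=4200, f_pp(4)=-5760; f_qq(-2)=-18, f_qq(1)=18.
Local maxima occur where both diagonal entries negative: (-2, -2), (4, -2). Count: 2.

2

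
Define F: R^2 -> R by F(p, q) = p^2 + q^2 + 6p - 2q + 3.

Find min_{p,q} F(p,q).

F(p,q) separates as A(p) + B(q) + 3, so its minimum is min A + min B + 3.
A'(p) = 2p + 6 vanishes at p ∈ {-3}; B'(q) = 2q - 2 vanishes at q ∈ {1}.
Local minima of A (where A''>0): A(-3)=-9. Local minima of B: B(1)=-1.
So the global minimum of F is A(-3) + B(1) + 3 = -9 − 1 + 3 = -7, attained at (-3, 1).

-7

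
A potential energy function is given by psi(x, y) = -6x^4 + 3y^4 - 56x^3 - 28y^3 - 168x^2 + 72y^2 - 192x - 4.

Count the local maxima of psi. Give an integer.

psi separates as a function of x plus a function of y, so ∇psi=0 decouples.
∂psi/∂x = -24(x + 1)(x + 2)(x + 4) = 0 at x ∈ {-4, -2, -1}; ∂psi/∂y = 12y(y - 4)(y - 3) = 0 at y ∈ {0, 3, 4}.
The Hessian is diagonal: diag(psi_xx, psi_yy). Second derivatives: psi_xx(-4)=-144, psi_xx(-2)=48, psi_xx(-1)=-72; psi_yy(0)=144, psi_yy(3)=-36, psi_yy(4)=48.
Local maxima occur where both diagonal entries negative: (-4, 3), (-1, 3). Count: 2.

2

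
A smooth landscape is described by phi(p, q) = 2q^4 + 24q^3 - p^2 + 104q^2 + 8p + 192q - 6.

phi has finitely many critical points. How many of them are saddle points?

phi separates as a function of p plus a function of q, so ∇phi=0 decouples.
∂phi/∂p = -2(p - 4) = 0 at p ∈ {4}; ∂phi/∂q = 8(q + 2)(q + 3)(q + 4) = 0 at q ∈ {-4, -3, -2}.
The Hessian is diagonal: diag(phi_pp, phi_qq). Second derivatives: phi_pp(4)=-2; phi_qq(-4)=16, phi_qq(-3)=-8, phi_qq(-2)=16.
Saddle points occur where the two diagonal entries have opposite signs: (4, -4), (4, -2). Count: 2.

2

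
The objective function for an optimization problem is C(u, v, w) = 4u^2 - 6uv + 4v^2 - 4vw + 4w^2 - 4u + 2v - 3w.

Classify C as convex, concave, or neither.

C is quadratic, so its Hessian is the constant matrix H = [[8, -6, 0], [-6, 8, -4], [0, -4, 8]].
Leading principal minors: 8, 28, 96.
All positive ⇒ H ≻ 0 ⇒ convex.

convex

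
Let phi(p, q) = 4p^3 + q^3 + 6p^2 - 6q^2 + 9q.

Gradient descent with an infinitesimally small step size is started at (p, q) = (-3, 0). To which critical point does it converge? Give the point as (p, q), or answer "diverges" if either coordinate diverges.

diverges

phi is separable, so gradient descent decouples: p follows -∂phi/∂p, q follows -∂phi/∂q.
∂phi/∂p = 12p(p + 1); at p=-3 this is 72, so p decreases.
∂phi/∂q = 3(q - 3)(q - 1); at q=0 this is 9, so q decreases.
The p-coordinate has no critical point in that direction and runs off to infinity.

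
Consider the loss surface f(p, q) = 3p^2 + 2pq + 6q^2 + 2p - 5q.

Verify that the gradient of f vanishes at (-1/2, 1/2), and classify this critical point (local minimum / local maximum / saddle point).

∇f = (6p + 2q + 2, 2p + 12q - 5); substituting (-1/2, 1/2) gives ∇f = (0, 0), so (-1/2, 1/2) is indeed a critical point.
The Hessian of f is constant: H = [[6, 2], [2, 12]].
det(H) = 6·12 − 2² = 68.
det(H) > 0 and tr(H) = 18 > 0, so H is positive definite and the point is a local minimum.

local minimum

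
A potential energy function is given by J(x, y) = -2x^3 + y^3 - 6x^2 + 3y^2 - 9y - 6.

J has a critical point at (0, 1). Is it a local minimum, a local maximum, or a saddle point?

The mixed partial ∂²J/∂x∂y is 0, so the Hessian at any point is diag(J_xx, J_yy) = diag(-12(x + 1), 6(y + 1)).
At (0, 1): H = diag(-12, 12).
The eigenvalues have opposite signs, so H is indefinite: a saddle point.

saddle point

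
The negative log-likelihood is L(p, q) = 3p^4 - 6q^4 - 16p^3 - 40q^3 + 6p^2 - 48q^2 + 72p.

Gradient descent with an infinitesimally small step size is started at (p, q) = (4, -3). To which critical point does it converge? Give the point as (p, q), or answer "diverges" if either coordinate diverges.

L is separable, so gradient descent decouples: p follows -∂L/∂p, q follows -∂L/∂q.
∂L/∂p = 12(p - 3)(p - 2)(p + 1); at p=4 this is 120, so p decreases.
∂L/∂q = -24q(q + 1)(q + 4); at q=-3 this is -144, so q increases.
p converges to its nearest critical value 3 (a local min of the p-part); q converges to -1. The iterate converges to (3, -1).

(3, -1)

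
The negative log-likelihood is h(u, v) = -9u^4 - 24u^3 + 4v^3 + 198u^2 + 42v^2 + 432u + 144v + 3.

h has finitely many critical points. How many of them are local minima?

h separates as a function of u plus a function of v, so ∇h=0 decouples.
∂h/∂u = -36(u - 3)(u + 1)(u + 4) = 0 at u ∈ {-4, -1, 3}; ∂h/∂v = 12(v + 3)(v + 4) = 0 at v ∈ {-4, -3}.
The Hessian is diagonal: diag(h_uu, h_vv). Second derivatives: h_uu(-4)=-756, h_uu(-1)=432, h_uu(3)=-1008; h_vv(-4)=-12, h_vv(-3)=12.
Local minima occur where both diagonal entries positive: (-1, -3). Count: 1.

1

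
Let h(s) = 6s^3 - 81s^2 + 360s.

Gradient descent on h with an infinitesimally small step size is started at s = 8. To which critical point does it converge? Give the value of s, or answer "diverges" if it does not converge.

5

h'(s) = 18(s - 5)(s - 4), so h'(8) = 216.
Gradient descent moves in the -h' direction, i.e. s is decreasing.
The nearest critical point in that direction is s = 5, where h'' = 18 > 0 (a local minimum). The iterate converges there.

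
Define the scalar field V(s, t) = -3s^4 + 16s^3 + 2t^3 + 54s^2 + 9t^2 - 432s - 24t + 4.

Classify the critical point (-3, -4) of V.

local maximum

The mixed partial ∂²V/∂s∂t is 0, so the Hessian at any point is diag(V_ss, V_tt) = diag(12(-3s^2 + 8s + 9), 6(2t + 3)).
At (-3, -4): H = diag(-504, -30).
Both eigenvalues are negative, so H is negative definite: a local maximum.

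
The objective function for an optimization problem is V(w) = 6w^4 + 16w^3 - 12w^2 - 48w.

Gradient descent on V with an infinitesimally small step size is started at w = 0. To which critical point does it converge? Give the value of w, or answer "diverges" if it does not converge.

1

V'(w) = 24(w - 1)(w + 1)(w + 2), so V'(0) = -48.
Gradient descent moves in the -V' direction, i.e. w is increasing.
The nearest critical point in that direction is w = 1, where V'' = 144 > 0 (a local minimum). The iterate converges there.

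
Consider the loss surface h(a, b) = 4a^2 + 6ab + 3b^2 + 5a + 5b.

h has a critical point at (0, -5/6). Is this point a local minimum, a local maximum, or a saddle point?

local minimum

The Hessian of h is constant: H = [[8, 6], [6, 6]].
det(H) = 8·6 − 6² = 12.
det(H) > 0 and tr(H) = 14 > 0, so H is positive definite and the point is a local minimum.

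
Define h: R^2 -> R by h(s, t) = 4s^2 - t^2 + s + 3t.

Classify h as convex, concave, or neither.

h is quadratic, so its Hessian is the constant matrix H = [[8, 0], [0, -2]].
det(H) = -16, tr(H) = 6.
det(H) < 0, so H is indefinite: neither convex nor concave.

neither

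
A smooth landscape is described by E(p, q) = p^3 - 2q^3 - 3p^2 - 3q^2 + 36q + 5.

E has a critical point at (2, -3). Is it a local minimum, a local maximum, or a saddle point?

local minimum

The mixed partial ∂²E/∂p∂q is 0, so the Hessian at any point is diag(E_pp, E_qq) = diag(6(p - 1), -6(2q + 1)).
At (2, -3): H = diag(6, 30).
Both eigenvalues are positive, so H is positive definite: a local minimum.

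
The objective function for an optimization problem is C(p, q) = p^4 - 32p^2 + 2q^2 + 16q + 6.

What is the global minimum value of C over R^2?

C(p,q) separates as A(p) + B(q) + 6, so its minimum is min A + min B + 6.
A'(p) = 4p(p - 4)(p + 4) vanishes at p ∈ {-4, 0, 4}; B'(q) = 4q + 16 vanishes at q ∈ {-4}.
Local minima of A (where A''>0): A(-4)=-256, A(4)=-256. Local minima of B: B(-4)=-32.
So the global minimum of C is A(-4) + B(-4) + 6 = -256 − 32 + 6 = -282, attained at (-4, -4).

-282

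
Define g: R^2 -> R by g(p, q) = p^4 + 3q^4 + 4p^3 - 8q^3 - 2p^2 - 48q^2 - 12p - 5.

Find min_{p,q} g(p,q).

g(p,q) separates as A(p) + B(q) − 5, so its minimum is min A + min B − 5.
A'(p) = 4(p - 1)(p + 1)(p + 3) vanishes at p ∈ {-3, -1, 1}; B'(q) = 12q(q - 4)(q + 2) vanishes at q ∈ {-2, 0, 4}.
Local minima of A (where A''>0): A(-3)=-9, A(1)=-9. Local minima of B: B(-2)=-80, B(4)=-512.
So the global minimum of g is A(-3) + B(4) − 5 = -9 − 512 − 5 = -526, attained at (-3, 4).

-526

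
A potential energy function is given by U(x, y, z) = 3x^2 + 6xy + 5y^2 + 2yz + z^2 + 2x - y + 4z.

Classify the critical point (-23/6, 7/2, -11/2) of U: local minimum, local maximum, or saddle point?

local minimum

The Hessian is constant: H = [[6, 6, 0], [6, 10, 2], [0, 2, 2]].
Leading principal minors: Δ₁ = 6, Δ₂ = 24, Δ₃ = 24.
All leading minors are positive, so H is positive definite: a local minimum.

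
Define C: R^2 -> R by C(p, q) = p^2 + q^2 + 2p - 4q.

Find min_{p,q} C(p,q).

C(p,q) separates as A(p) + B(q), so its minimum is min A + min B.
A'(p) = 2p + 2 vanishes at p ∈ {-1}; B'(q) = 2q - 4 vanishes at q ∈ {2}.
Local minima of A (where A''>0): A(-1)=-1. Local minima of B: B(2)=-4.
So the global minimum of C is A(-1) + B(2) = -1 − 4 = -5, attained at (-1, 2).

-5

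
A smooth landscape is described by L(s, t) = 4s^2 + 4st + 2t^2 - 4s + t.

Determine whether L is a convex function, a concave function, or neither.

convex

L is quadratic, so its Hessian is the constant matrix H = [[8, 4], [4, 4]].
det(H) = 16, tr(H) = 12.
det(H) > 0 and tr(H) > 0, so H is positive definite everywhere: convex.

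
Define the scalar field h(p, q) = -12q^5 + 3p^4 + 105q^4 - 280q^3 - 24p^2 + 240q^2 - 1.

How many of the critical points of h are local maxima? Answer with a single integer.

h separates as a function of p plus a function of q, so ∇h=0 decouples.
∂h/∂p = 12p(p - 2)(p + 2) = 0 at p ∈ {-2, 0, 2}; ∂h/∂q = -60q(q - 4)(q - 2)(q - 1) = 0 at q ∈ {0, 1, 2, 4}.
The Hessian is diagonal: diag(h_pp, h_qq). Second derivatives: h_pp(-2)=96, h_pp(0)=-48, h_pp(2)=96; h_qq(0)=480, h_qq(1)=-180, h_qq(2)=240, h_qq(4)=-1440.
Local maxima occur where both diagonal entries negative: (0, 1), (0, 4). Count: 2.

2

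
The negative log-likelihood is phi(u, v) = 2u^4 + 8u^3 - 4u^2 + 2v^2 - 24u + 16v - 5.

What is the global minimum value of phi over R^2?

phi(u,v) separates as P(u) + Q(v) − 5, so its minimum is min P + min Q − 5.
P'(u) = 8(u - 1)(u + 1)(u + 3) vanishes at u ∈ {-3, -1, 1}; Q'(v) = 4v + 16 vanishes at v ∈ {-4}.
Local minima of P (where P''>0): P(-3)=-18, P(1)=-18. Local minima of Q: Q(-4)=-32.
So the global minimum of phi is P(-3) + Q(-4) − 5 = -18 − 32 − 5 = -55, attained at (-3, -4).

-55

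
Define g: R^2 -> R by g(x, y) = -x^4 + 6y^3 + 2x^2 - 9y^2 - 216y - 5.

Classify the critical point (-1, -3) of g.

The mixed partial ∂²g/∂x∂y is 0, so the Hessian at any point is diag(g_xx, g_yy) = diag(4(-3x^2 + 1), 18(2y - 1)).
At (-1, -3): H = diag(-8, -126).
Both eigenvalues are negative, so H is negative definite: a local maximum.

local maximum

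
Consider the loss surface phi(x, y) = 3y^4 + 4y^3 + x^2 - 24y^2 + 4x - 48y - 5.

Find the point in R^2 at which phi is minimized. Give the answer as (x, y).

(-2, 2)

phi(x,y) separates as P(x) + Q(y) − 5, so its minimum is min P + min Q − 5.
P'(x) = 2x + 4 vanishes at x ∈ {-2}; Q'(y) = 12(y - 2)(y + 1)(y + 2) vanishes at y ∈ {-2, -1, 2}.
Local minima of P (where P''>0): P(-2)=-4. Local minima of Q: Q(-2)=16, Q(2)=-112.
So the global minimum of phi is P(-2) + Q(2) − 5 = -4 − 112 − 5 = -121, attained at (-2, 2).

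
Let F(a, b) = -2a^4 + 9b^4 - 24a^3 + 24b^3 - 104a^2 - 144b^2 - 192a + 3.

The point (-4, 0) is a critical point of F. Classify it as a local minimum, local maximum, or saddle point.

local maximum

The mixed partial ∂²F/∂a∂b is 0, so the Hessian at any point is diag(F_aa, F_bb) = diag(-8(3a^2 + 18a + 26), 36(3b^2 + 4b - 8)).
At (-4, 0): H = diag(-16, -288).
Both eigenvalues are negative, so H is negative definite: a local maximum.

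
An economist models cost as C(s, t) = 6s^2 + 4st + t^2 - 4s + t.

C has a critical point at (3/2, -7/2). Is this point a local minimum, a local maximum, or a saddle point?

local minimum

The Hessian of C is constant: H = [[12, 4], [4, 2]].
det(H) = 12·2 − 4² = 8.
det(H) > 0 and tr(H) = 14 > 0, so H is positive definite and the point is a local minimum.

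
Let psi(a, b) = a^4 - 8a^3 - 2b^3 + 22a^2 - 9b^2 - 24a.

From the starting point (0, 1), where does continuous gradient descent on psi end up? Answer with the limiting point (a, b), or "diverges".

diverges

psi is separable, so gradient descent decouples: a follows -∂psi/∂a, b follows -∂psi/∂b.
∂psi/∂a = 4(a - 3)(a - 2)(a - 1); at a=0 this is -24, so a increases.
∂psi/∂b = -6b(b + 3); at b=1 this is -24, so b increases.
The b-coordinate has no critical point in that direction and runs off to infinity.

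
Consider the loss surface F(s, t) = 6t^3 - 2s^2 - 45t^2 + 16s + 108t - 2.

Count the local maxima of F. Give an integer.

1

F separates as a function of s plus a function of t, so ∇F=0 decouples.
∂F/∂s = -4(s - 4) = 0 at s ∈ {4}; ∂F/∂t = 18(t - 3)(t - 2) = 0 at t ∈ {2, 3}.
The Hessian is diagonal: diag(F_ss, F_tt). Second derivatives: F_ss(4)=-4; F_tt(2)=-18, F_tt(3)=18.
Local maxima occur where both diagonal entries negative: (4, 2). Count: 1.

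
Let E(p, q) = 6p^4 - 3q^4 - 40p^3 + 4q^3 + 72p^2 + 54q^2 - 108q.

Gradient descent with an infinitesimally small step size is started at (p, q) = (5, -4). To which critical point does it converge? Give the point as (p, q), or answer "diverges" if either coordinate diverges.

diverges

E is separable, so gradient descent decouples: p follows -∂E/∂p, q follows -∂E/∂q.
∂E/∂p = 24p(p - 3)(p - 2); at p=5 this is 720, so p decreases.
∂E/∂q = -12(q - 3)(q - 1)(q + 3); at q=-4 this is 420, so q decreases.
The q-coordinate has no critical point in that direction and runs off to infinity.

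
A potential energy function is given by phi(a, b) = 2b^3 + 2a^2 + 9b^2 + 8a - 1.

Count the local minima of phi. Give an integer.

phi separates as a function of a plus a function of b, so ∇phi=0 decouples.
∂phi/∂a = 4(a + 2) = 0 at a ∈ {-2}; ∂phi/∂b = 6b(b + 3) = 0 at b ∈ {-3, 0}.
The Hessian is diagonal: diag(phi_aa, phi_bb). Second derivatives: phi_aa(-2)=4; phi_bb(-3)=-18, phi_bb(0)=18.
Local minima occur where both diagonal entries positive: (-2, 0). Count: 1.

1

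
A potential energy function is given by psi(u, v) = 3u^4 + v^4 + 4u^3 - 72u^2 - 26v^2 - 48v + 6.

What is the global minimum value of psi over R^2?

-986

psi(u,v) separates as P(u) + Q(v) + 6, so its minimum is min P + min Q + 6.
P'(u) = 12u(u - 3)(u + 4) vanishes at u ∈ {-4, 0, 3}; Q'(v) = 4(v - 4)(v + 1)(v + 3) vanishes at v ∈ {-3, -1, 4}.
Local minima of P (where P''>0): P(-4)=-640, P(3)=-297. Local minima of Q: Q(-3)=-9, Q(4)=-352.
So the global minimum of psi is P(-4) + Q(4) + 6 = -640 − 352 + 6 = -986, attained at (-4, 4).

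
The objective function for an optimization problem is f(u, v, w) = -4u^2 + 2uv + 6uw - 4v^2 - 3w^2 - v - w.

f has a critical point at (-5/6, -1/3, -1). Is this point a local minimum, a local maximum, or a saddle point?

local maximum

The Hessian is constant: H = [[-8, 2, 6], [2, -8, 0], [6, 0, -6]].
Leading principal minors: Δ₁ = -8, Δ₂ = 60, Δ₃ = -72.
The minors alternate sign starting negative (−, +, −), so H is negative definite: a local maximum.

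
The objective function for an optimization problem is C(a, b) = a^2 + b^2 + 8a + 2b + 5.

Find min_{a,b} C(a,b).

C(a,b) separates as P(a) + Q(b) + 5, so its minimum is min P + min Q + 5.
P'(a) = 2a + 8 vanishes at a ∈ {-4}; Q'(b) = 2b + 2 vanishes at b ∈ {-1}.
Local minima of P (where P''>0): P(-4)=-16. Local minima of Q: Q(-1)=-1.
So the global minimum of C is P(-4) + Q(-1) + 5 = -16 − 1 + 5 = -12, attained at (-4, -1).

-12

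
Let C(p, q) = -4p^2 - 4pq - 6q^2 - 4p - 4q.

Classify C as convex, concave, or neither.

concave

C is quadratic, so its Hessian is the constant matrix H = [[-8, -4], [-4, -12]].
det(H) = 80, tr(H) = -20.
det(H) > 0 and tr(H) < 0, so H is negative definite everywhere: concave.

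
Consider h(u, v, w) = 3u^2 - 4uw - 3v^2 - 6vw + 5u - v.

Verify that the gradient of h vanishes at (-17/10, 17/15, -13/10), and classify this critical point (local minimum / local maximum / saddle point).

∇h = (6u - 4w + 5, -6v - 6w - 1, -4u - 6v); substituting (-17/10, 17/15, -13/10) gives ∇h = (0, 0, 0), so (-17/10, 17/15, -13/10) is indeed a critical point.
The Hessian is constant: H = [[6, 0, -4], [0, -6, -6], [-4, -6, 0]].
Leading principal minors: Δ₁ = 6, Δ₂ = -36, Δ₃ = -120.
The minors fit neither the all-positive nor the alternating-sign pattern, so H is indefinite: a saddle point.

saddle point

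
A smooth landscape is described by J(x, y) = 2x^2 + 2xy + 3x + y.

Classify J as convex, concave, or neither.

J is quadratic, so its Hessian is the constant matrix H = [[4, 2], [2, 0]].
det(H) = -4, tr(H) = 4.
det(H) < 0, so H is indefinite: neither convex nor concave.

neither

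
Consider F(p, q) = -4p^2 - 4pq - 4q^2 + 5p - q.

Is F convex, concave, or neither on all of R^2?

F is quadratic, so its Hessian is the constant matrix H = [[-8, -4], [-4, -8]].
det(H) = 48, tr(H) = -16.
det(H) > 0 and tr(H) < 0, so H is negative definite everywhere: concave.

concave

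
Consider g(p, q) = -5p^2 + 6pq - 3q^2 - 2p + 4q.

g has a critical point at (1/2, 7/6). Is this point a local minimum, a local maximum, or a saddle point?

local maximum

The Hessian of g is constant: H = [[-10, 6], [6, -6]].
det(H) = (-10)·(-6) − 6² = 24.
det(H) > 0 and tr(H) = -16 < 0, so H is negative definite and the point is a local maximum.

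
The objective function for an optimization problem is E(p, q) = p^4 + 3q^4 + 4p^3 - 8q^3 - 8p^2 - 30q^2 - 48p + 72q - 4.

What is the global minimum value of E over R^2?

E(p,q) separates as A(p) + B(q) − 4, so its minimum is min A + min B − 4.
A'(p) = 4(p - 2)(p + 2)(p + 3) vanishes at p ∈ {-3, -2, 2}; B'(q) = 12(q - 3)(q - 1)(q + 2) vanishes at q ∈ {-2, 1, 3}.
Local minima of A (where A''>0): A(-3)=45, A(2)=-80. Local minima of B: B(-2)=-152, B(3)=-27.
So the global minimum of E is A(2) + B(-2) − 4 = -80 − 152 − 4 = -236, attained at (2, -2).

-236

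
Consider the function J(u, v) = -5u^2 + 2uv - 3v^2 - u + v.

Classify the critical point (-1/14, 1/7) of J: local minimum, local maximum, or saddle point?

The Hessian of J is constant: H = [[-10, 2], [2, -6]].
det(H) = (-10)·(-6) − 2² = 56.
det(H) > 0 and tr(H) = -16 < 0, so H is negative definite and the point is a local maximum.

local maximum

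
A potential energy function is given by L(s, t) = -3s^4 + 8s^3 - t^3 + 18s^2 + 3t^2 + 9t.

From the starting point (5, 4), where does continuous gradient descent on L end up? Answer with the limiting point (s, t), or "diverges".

L is separable, so gradient descent decouples: s follows -∂L/∂s, t follows -∂L/∂t.
∂L/∂s = -12s(s - 3)(s + 1); at s=5 this is -720, so s increases.
∂L/∂t = -3(t - 3)(t + 1); at t=4 this is -15, so t increases.
The s-coordinate has no critical point in that direction and runs off to infinity.

diverges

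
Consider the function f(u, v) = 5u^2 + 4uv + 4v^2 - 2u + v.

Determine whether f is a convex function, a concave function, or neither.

f is quadratic, so its Hessian is the constant matrix H = [[10, 4], [4, 8]].
det(H) = 64, tr(H) = 18.
det(H) > 0 and tr(H) > 0, so H is positive definite everywhere: convex.

convex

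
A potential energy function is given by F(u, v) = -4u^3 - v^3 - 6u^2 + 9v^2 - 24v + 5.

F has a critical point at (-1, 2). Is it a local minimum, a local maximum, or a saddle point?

The mixed partial ∂²F/∂u∂v is 0, so the Hessian at any point is diag(F_uu, F_vv) = diag(-12(2u + 1), 6(-v + 3)).
At (-1, 2): H = diag(12, 6).
Both eigenvalues are positive, so H is positive definite: a local minimum.

local minimum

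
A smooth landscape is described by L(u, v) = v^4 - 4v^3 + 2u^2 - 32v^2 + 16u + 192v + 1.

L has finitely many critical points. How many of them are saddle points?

L separates as a function of u plus a function of v, so ∇L=0 decouples.
∂L/∂u = 4(u + 4) = 0 at u ∈ {-4}; ∂L/∂v = 4(v - 4)(v - 3)(v + 4) = 0 at v ∈ {-4, 3, 4}.
The Hessian is diagonal: diag(L_uu, L_vv). Second derivatives: L_uu(-4)=4; L_vv(-4)=224, L_vv(3)=-28, L_vv(4)=32.
Saddle points occur where the two diagonal entries have opposite signs: (-4, 3). Count: 1.

1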